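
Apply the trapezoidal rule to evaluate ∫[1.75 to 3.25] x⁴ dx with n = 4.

f(x) = x⁴
a = 1.75, b = 3.25, n = 4
h = (b - a)/n = 0.375000

Trapezoidal rule: (h/2)[f(x₀) + 2f(x₁) + 2f(x₂) + ... + f(xₙ)]

x_0 = 1.7500, f(x_0) = 9.378906, coefficient = 1
x_1 = 2.1250, f(x_1) = 20.390869, coefficient = 2
x_2 = 2.5000, f(x_2) = 39.062500, coefficient = 2
x_3 = 2.8750, f(x_3) = 68.320557, coefficient = 2
x_4 = 3.2500, f(x_4) = 111.566406, coefficient = 1

I ≈ (0.375000/2) × 376.493164 = 70.592468
Exact value: 69.235547
Error: 1.356921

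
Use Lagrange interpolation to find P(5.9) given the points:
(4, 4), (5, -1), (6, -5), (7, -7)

Lagrange interpolation formula:
P(x) = Σ yᵢ × Lᵢ(x)
where Lᵢ(x) = Π_{j≠i} (x - xⱼ)/(xᵢ - xⱼ)

L_0(5.9) = (5.9 - 5)/(4 - 5) × (5.9 - 6)/(4 - 6) × (5.9 - 7)/(4 - 7) = -0.016500
L_1(5.9) = (5.9 - 4)/(5 - 4) × (5.9 - 6)/(5 - 6) × (5.9 - 7)/(5 - 7) = 0.104500
L_2(5.9) = (5.9 - 4)/(6 - 4) × (5.9 - 5)/(6 - 5) × (5.9 - 7)/(6 - 7) = 0.940500
L_3(5.9) = (5.9 - 4)/(7 - 4) × (5.9 - 5)/(7 - 5) × (5.9 - 6)/(7 - 6) = -0.028500

P(5.9) = 4×L_0(5.9) + (-1)×L_1(5.9) + (-5)×L_2(5.9) + (-7)×L_3(5.9)
P(5.9) = -4.673500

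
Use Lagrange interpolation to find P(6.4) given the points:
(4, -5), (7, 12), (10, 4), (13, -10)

Lagrange interpolation formula:
P(x) = Σ yᵢ × Lᵢ(x)
where Lᵢ(x) = Π_{j≠i} (x - xⱼ)/(xᵢ - xⱼ)

L_0(6.4) = (6.4 - 7)/(4 - 7) × (6.4 - 10)/(4 - 10) × (6.4 - 13)/(4 - 13) = 0.088000
L_1(6.4) = (6.4 - 4)/(7 - 4) × (6.4 - 10)/(7 - 10) × (6.4 - 13)/(7 - 13) = 1.056000
L_2(6.4) = (6.4 - 4)/(10 - 4) × (6.4 - 7)/(10 - 7) × (6.4 - 13)/(10 - 13) = -0.176000
L_3(6.4) = (6.4 - 4)/(13 - 4) × (6.4 - 7)/(13 - 7) × (6.4 - 10)/(13 - 10) = 0.032000

P(6.4) = (-5)×L_0(6.4) + 12×L_1(6.4) + 4×L_2(6.4) + (-10)×L_3(6.4)
P(6.4) = 11.208000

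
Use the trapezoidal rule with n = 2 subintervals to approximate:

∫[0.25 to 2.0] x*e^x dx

f(x) = x*e^x
a = 0.25, b = 2.0, n = 2
h = (b - a)/n = 0.875000

Trapezoidal rule: (h/2)[f(x₀) + 2f(x₁) + 2f(x₂) + ... + f(xₙ)]

x_0 = 0.2500, f(x_0) = 0.321006, coefficient = 1
x_1 = 1.1250, f(x_1) = 3.465244, coefficient = 2
x_2 = 2.0000, f(x_2) = 14.778112, coefficient = 1

I ≈ (0.875000/2) × 22.029606 = 9.637953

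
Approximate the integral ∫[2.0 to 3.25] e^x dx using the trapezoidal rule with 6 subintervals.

f(x) = e^x
a = 2.0, b = 3.25, n = 6
h = (b - a)/n = 0.208333

Trapezoidal rule: (h/2)[f(x₀) + 2f(x₁) + 2f(x₂) + ... + f(xₙ)]

x_0 = 2.0000, f(x_0) = 7.389056, coefficient = 1
x_1 = 2.2083, f(x_1) = 9.100536, coefficient = 2
x_2 = 2.4167, f(x_2) = 11.208436, coefficient = 2
x_3 = 2.6250, f(x_3) = 13.804574, coefficient = 2
x_4 = 2.8333, f(x_4) = 17.002040, coefficient = 2
x_5 = 3.0417, f(x_5) = 20.940114, coefficient = 2
x_6 = 3.2500, f(x_6) = 25.790340, coefficient = 1

I ≈ (0.208333/2) × 177.290796 = 18.467791
Exact value: 18.401284
Error: 0.066507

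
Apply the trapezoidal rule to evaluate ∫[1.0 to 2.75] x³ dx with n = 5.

f(x) = x³
a = 1.0, b = 2.75, n = 5
h = (b - a)/n = 0.350000

Trapezoidal rule: (h/2)[f(x₀) + 2f(x₁) + 2f(x₂) + ... + f(xₙ)]

x_0 = 1.0000, f(x_0) = 1.000000, coefficient = 1
x_1 = 1.3500, f(x_1) = 2.460375, coefficient = 2
x_2 = 1.7000, f(x_2) = 4.913000, coefficient = 2
x_3 = 2.0500, f(x_3) = 8.615125, coefficient = 2
x_4 = 2.4000, f(x_4) = 13.824000, coefficient = 2
x_5 = 2.7500, f(x_5) = 20.796875, coefficient = 1

I ≈ (0.350000/2) × 81.421875 = 14.248828
Exact value: 14.047852
Error: 0.200977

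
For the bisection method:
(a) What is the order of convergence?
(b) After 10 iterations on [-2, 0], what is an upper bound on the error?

(a) Bisection has linear (order 1) convergence; the error is halved each step.

(b) Error bound = (b-a)/2^n = (0 - (-2))/2^{10}
    = 2/2^{10}

(a) 1 (linear); (b) error ≤ 1.95e-03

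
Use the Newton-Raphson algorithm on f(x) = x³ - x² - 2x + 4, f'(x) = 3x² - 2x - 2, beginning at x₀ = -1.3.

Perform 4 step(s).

f(x) = x³ - x² - 2x + 4
f'(x) = 3x² - 2x - 2
x₀ = -1.3

Newton-Raphson formula: x_{n+1} = x_n - f(x_n)/f'(x_n)

Iteration 1:
  f(-1.300000) = 2.713000
  f'(-1.300000) = 5.670000
  x_1 = -1.300000 - 2.713000/5.670000 = -1.778483
Iteration 2:
  f(-1.778483) = -1.231383
  f'(-1.778483) = 11.045974
  x_2 = -1.778483 - (-1.231383)/11.045974 = -1.667005
Iteration 3:
  f(-1.667005) = -0.077347
  f'(-1.667005) = 9.670730
  x_3 = -1.667005 - (-0.077347)/9.670730 = -1.659007
Iteration 4:
  f(-1.659007) = -0.000383
  f'(-1.659007) = 9.574928
  x_4 = -1.659007 - (-0.000383)/9.574928 = -1.658967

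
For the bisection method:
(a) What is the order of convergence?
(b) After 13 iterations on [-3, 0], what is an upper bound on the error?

(a) Bisection has linear (order 1) convergence; the error is halved each step.

(b) Error bound = (b-a)/2^n = (0 - (-3))/2^{13}
    = 3/2^{13}

(a) 1 (linear); (b) error ≤ 3.66e-04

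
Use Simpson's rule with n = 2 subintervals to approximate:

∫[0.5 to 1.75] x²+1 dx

f(x) = x²+1
a = 0.5, b = 1.75, n = 2
h = (b - a)/n = 0.625000

Simpson's rule: (h/3)[f(x₀) + 4f(x₁) + 2f(x₂) + ... + f(xₙ)]

x_0 = 0.5000, f(x_0) = 1.250000, coefficient = 1
x_1 = 1.1250, f(x_1) = 2.265625, coefficient = 4
x_2 = 1.7500, f(x_2) = 4.062500, coefficient = 1

I ≈ (0.625000/3) × 14.375000 = 2.994792
Exact value: 2.994792
Error: 0.000000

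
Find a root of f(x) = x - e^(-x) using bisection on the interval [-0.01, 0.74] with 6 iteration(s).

f(x) = x - e^(-x)
Initial interval: [-0.01, 0.74]

Iteration 1:
  c_1 = (-0.010000 + 0.740000)/2 = 0.365000
  f(c_1) = f(0.365000) = -0.329197
  f(a) × f(c) ≥ 0, new interval: [0.365000, 0.740000]
Iteration 2:
  c_2 = (0.365000 + 0.740000)/2 = 0.552500
  f(c_2) = f(0.552500) = -0.023009
  f(a) × f(c) ≥ 0, new interval: [0.552500, 0.740000]
Iteration 3:
  c_3 = (0.552500 + 0.740000)/2 = 0.646250
  f(c_3) = f(0.646250) = 0.122243
  f(a) × f(c) < 0, new interval: [0.552500, 0.646250]
Iteration 4:
  c_4 = (0.552500 + 0.646250)/2 = 0.599375
  f(c_4) = f(0.599375) = 0.050220
  f(a) × f(c) < 0, new interval: [0.552500, 0.599375]
Iteration 5:
  c_5 = (0.552500 + 0.599375)/2 = 0.575937
  f(c_5) = f(0.575937) = 0.013760
  f(a) × f(c) < 0, new interval: [0.552500, 0.575937]
Iteration 6:
  c_6 = (0.552500 + 0.575937)/2 = 0.564219
  f(c_6) = f(0.564219) = -0.004586
  f(a) × f(c) ≥ 0, new interval: [0.564219, 0.575937]

After 6 iteration(s), the approximation is c_6 = 0.564219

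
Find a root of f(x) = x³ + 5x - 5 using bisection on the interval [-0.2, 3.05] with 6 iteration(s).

f(x) = x³ + 5x - 5
Initial interval: [-0.2, 3.05]

Iteration 1:
  c_1 = (-0.200000 + 3.050000)/2 = 1.425000
  f(c_1) = f(1.425000) = 5.018641
  f(a) × f(c) < 0, new interval: [-0.200000, 1.425000]
Iteration 2:
  c_2 = (-0.200000 + 1.425000)/2 = 0.612500
  f(c_2) = f(0.612500) = -1.707717
  f(a) × f(c) ≥ 0, new interval: [0.612500, 1.425000]
Iteration 3:
  c_3 = (0.612500 + 1.425000)/2 = 1.018750
  f(c_3) = f(1.018750) = 1.151061
  f(a) × f(c) < 0, new interval: [0.612500, 1.018750]
Iteration 4:
  c_4 = (0.612500 + 1.018750)/2 = 0.815625
  f(c_4) = f(0.815625) = -0.379285
  f(a) × f(c) ≥ 0, new interval: [0.815625, 1.018750]
Iteration 5:
  c_5 = (0.815625 + 1.018750)/2 = 0.917187
  f(c_5) = f(0.917187) = 0.357506
  f(a) × f(c) < 0, new interval: [0.815625, 0.917187]
Iteration 6:
  c_6 = (0.815625 + 0.917187)/2 = 0.866406
  f(c_6) = f(0.866406) = -0.017592
  f(a) × f(c) ≥ 0, new interval: [0.866406, 0.917187]

After 6 iteration(s), the approximation is c_6 = 0.866406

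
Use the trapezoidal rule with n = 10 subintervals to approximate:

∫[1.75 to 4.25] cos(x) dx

f(x) = cos(x)
a = 1.75, b = 4.25, n = 10
h = (b - a)/n = 0.250000

Trapezoidal rule: (h/2)[f(x₀) + 2f(x₁) + 2f(x₂) + ... + f(xₙ)]

x_0 = 1.7500, f(x_0) = -0.178246, coefficient = 1
x_1 = 2.0000, f(x_1) = -0.416147, coefficient = 2
x_2 = 2.2500, f(x_2) = -0.628174, coefficient = 2
x_3 = 2.5000, f(x_3) = -0.801144, coefficient = 2
x_4 = 2.7500, f(x_4) = -0.924302, coefficient = 2
x_5 = 3.0000, f(x_5) = -0.989992, coefficient = 2
x_6 = 3.2500, f(x_6) = -0.994130, coefficient = 2
x_7 = 3.5000, f(x_7) = -0.936457, coefficient = 2
x_8 = 3.7500, f(x_8) = -0.820559, coefficient = 2
x_9 = 4.0000, f(x_9) = -0.653644, coefficient = 2
x_10 = 4.2500, f(x_10) = -0.446087, coefficient = 1

I ≈ (0.250000/2) × -14.953430 = -1.869179
Exact value: -1.878975
Error: 0.009797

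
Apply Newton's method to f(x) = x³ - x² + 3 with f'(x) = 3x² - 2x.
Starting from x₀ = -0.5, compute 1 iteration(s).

f(x) = x³ - x² + 3
f'(x) = 3x² - 2x
x₀ = -0.5

Newton-Raphson formula: x_{n+1} = x_n - f(x_n)/f'(x_n)

Iteration 1:
  f(-0.500000) = 2.625000
  f'(-0.500000) = 1.750000
  x_1 = -0.500000 - 2.625000/1.750000 = -2.000000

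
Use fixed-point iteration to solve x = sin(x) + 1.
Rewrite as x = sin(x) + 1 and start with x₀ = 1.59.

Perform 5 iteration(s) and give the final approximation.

Equation: x = sin(x) + 1
Fixed-point form: x = sin(x) + 1
x₀ = 1.59

x_1 = g(1.590000) = 1.999816
x_2 = g(1.999816) = 1.909374
x_3 = g(1.909374) = 1.943228
x_4 = g(1.943228) = 1.931445
x_5 = g(1.931445) = 1.935668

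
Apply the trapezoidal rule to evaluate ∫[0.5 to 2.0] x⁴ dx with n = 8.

f(x) = x⁴
a = 0.5, b = 2.0, n = 8
h = (b - a)/n = 0.187500

Trapezoidal rule: (h/2)[f(x₀) + 2f(x₁) + 2f(x₂) + ... + f(xₙ)]

x_0 = 0.5000, f(x_0) = 0.062500, coefficient = 1
x_1 = 0.6875, f(x_1) = 0.223404, coefficient = 2
x_2 = 0.8750, f(x_2) = 0.586182, coefficient = 2
x_3 = 1.0625, f(x_3) = 1.274429, coefficient = 2
x_4 = 1.2500, f(x_4) = 2.441406, coefficient = 2
x_5 = 1.4375, f(x_5) = 4.270035, coefficient = 2
x_6 = 1.6250, f(x_6) = 6.972900, coefficient = 2
x_7 = 1.8125, f(x_7) = 10.792252, coefficient = 2
x_8 = 2.0000, f(x_8) = 16.000000, coefficient = 1

I ≈ (0.187500/2) × 69.183716 = 6.485973
Exact value: 6.393750
Error: 0.092223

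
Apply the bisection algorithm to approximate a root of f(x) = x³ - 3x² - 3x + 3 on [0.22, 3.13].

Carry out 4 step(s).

f(x) = x³ - 3x² - 3x + 3
Initial interval: [0.22, 3.13]

Iteration 1:
  c_1 = (0.220000 + 3.130000)/2 = 1.675000
  f(c_1) = f(1.675000) = -5.742453
  f(a) × f(c) < 0, new interval: [0.220000, 1.675000]
Iteration 2:
  c_2 = (0.220000 + 1.675000)/2 = 0.947500
  f(c_2) = f(0.947500) = -1.685145
  f(a) × f(c) < 0, new interval: [0.220000, 0.947500]
Iteration 3:
  c_3 = (0.220000 + 0.947500)/2 = 0.583750
  f(c_3) = f(0.583750) = 0.425379
  f(a) × f(c) ≥ 0, new interval: [0.583750, 0.947500]
Iteration 4:
  c_4 = (0.583750 + 0.947500)/2 = 0.765625
  f(c_4) = f(0.765625) = -0.606625
  f(a) × f(c) < 0, new interval: [0.583750, 0.765625]

After 4 iteration(s), the approximation is c_4 = 0.765625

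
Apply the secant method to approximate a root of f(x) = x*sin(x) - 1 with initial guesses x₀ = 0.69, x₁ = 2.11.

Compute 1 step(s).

f(x) = x*sin(x) - 1
x₀ = 0.69, x₁ = 2.11

Secant formula: x_{n+1} = x_n - f(x_n)(x_n - x_{n-1})/(f(x_n) - f(x_{n-1}))

Iteration 1:
  f(0.690000) = -0.560789
  f(2.110000) = 0.810629
  x_2 = 2.110000 - 0.810629×(2.110000 - 0.690000)/(0.810629 - (-0.560789))
       = 1.270655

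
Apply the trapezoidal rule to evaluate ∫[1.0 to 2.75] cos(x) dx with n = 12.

f(x) = cos(x)
a = 1.0, b = 2.75, n = 12
h = (b - a)/n = 0.145833

Trapezoidal rule: (h/2)[f(x₀) + 2f(x₁) + 2f(x₂) + ... + f(xₙ)]

x_0 = 1.0000, f(x_0) = 0.540302, coefficient = 1
x_1 = 1.1458, f(x_1) = 0.412287, coefficient = 2
x_2 = 1.2917, f(x_2) = 0.275519, coefficient = 2
x_3 = 1.4375, f(x_3) = 0.132902, coefficient = 2
x_4 = 1.5833, f(x_4) = -0.012537, coefficient = 2
x_5 = 1.7292, f(x_5) = -0.157709, coefficient = 2
x_6 = 1.8750, f(x_6) = -0.299534, coefficient = 2
x_7 = 2.0208, f(x_7) = -0.434999, coefficient = 2
x_8 = 2.1667, f(x_8) = -0.561229, coefficient = 2
x_9 = 2.3125, f(x_9) = -0.675545, coefficient = 2
x_10 = 2.4583, f(x_10) = -0.775519, coefficient = 2
x_11 = 2.6042, f(x_11) = -0.859029, coefficient = 2
x_12 = 2.7500, f(x_12) = -0.924302, coefficient = 1

I ≈ (0.145833/2) × -6.294786 = -0.458995
Exact value: -0.459810
Error: 0.000815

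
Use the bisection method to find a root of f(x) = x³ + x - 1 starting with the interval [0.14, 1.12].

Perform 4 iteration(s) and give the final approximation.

f(x) = x³ + x - 1
Initial interval: [0.14, 1.12]

Iteration 1:
  c_1 = (0.140000 + 1.120000)/2 = 0.630000
  f(c_1) = f(0.630000) = -0.119953
  f(a) × f(c) ≥ 0, new interval: [0.630000, 1.120000]
Iteration 2:
  c_2 = (0.630000 + 1.120000)/2 = 0.875000
  f(c_2) = f(0.875000) = 0.544922
  f(a) × f(c) < 0, new interval: [0.630000, 0.875000]
Iteration 3:
  c_3 = (0.630000 + 0.875000)/2 = 0.752500
  f(c_3) = f(0.752500) = 0.178608
  f(a) × f(c) < 0, new interval: [0.630000, 0.752500]
Iteration 4:
  c_4 = (0.630000 + 0.752500)/2 = 0.691250
  f(c_4) = f(0.691250) = 0.021548
  f(a) × f(c) < 0, new interval: [0.630000, 0.691250]

After 4 iteration(s), the approximation is c_4 = 0.691250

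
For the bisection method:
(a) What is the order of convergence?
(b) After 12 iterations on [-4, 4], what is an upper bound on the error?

(a) Bisection has linear (order 1) convergence; the error is halved each step.

(b) Error bound = (b-a)/2^n = (4 - (-4))/2^{12}
    = 8/2^{12}

(a) 1 (linear); (b) error ≤ 1.95e-03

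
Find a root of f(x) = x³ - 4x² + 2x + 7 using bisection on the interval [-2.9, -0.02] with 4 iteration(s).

f(x) = x³ - 4x² + 2x + 7
Initial interval: [-2.9, -0.02]

Iteration 1:
  c_1 = (-2.900000 + (-0.020000))/2 = -1.460000
  f(c_1) = f(-1.460000) = -7.558536
  f(a) × f(c) ≥ 0, new interval: [-1.460000, -0.020000]
Iteration 2:
  c_2 = (-1.460000 + (-0.020000))/2 = -0.740000
  f(c_2) = f(-0.740000) = 2.924376
  f(a) × f(c) < 0, new interval: [-1.460000, -0.740000]
Iteration 3:
  c_3 = (-1.460000 + (-0.740000))/2 = -1.100000
  f(c_3) = f(-1.100000) = -1.371000
  f(a) × f(c) ≥ 0, new interval: [-1.100000, -0.740000]
Iteration 4:
  c_4 = (-1.100000 + (-0.740000))/2 = -0.920000
  f(c_4) = f(-0.920000) = 0.995712
  f(a) × f(c) < 0, new interval: [-1.100000, -0.920000]

After 4 iteration(s), the approximation is c_4 = -0.920000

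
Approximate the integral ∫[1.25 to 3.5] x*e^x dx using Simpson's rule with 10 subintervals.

f(x) = x*e^x
a = 1.25, b = 3.5, n = 10
h = (b - a)/n = 0.225000

Simpson's rule: (h/3)[f(x₀) + 4f(x₁) + 2f(x₂) + ... + f(xₙ)]

x_0 = 1.2500, f(x_0) = 4.362929, coefficient = 1
x_1 = 1.4750, f(x_1) = 6.447278, coefficient = 4
x_2 = 1.7000, f(x_2) = 9.305711, coefficient = 2
x_3 = 1.9250, f(x_3) = 13.196161, coefficient = 4
x_4 = 2.1500, f(x_4) = 18.457446, coefficient = 2
x_5 = 2.3750, f(x_5) = 25.533656, coefficient = 4
x_6 = 2.6000, f(x_6) = 35.005719, coefficient = 2
x_7 = 2.8250, f(x_7) = 47.632170, coefficient = 4
x_8 = 3.0500, f(x_8) = 64.401800, coefficient = 2
x_9 = 3.2750, f(x_9) = 86.601563, coefficient = 4
x_10 = 3.5000, f(x_10) = 115.904082, coefficient = 1

I ≈ (0.225000/3) × 1092.251675 = 81.918876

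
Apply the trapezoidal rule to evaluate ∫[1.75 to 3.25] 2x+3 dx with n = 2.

f(x) = 2x+3
a = 1.75, b = 3.25, n = 2
h = (b - a)/n = 0.750000

Trapezoidal rule: (h/2)[f(x₀) + 2f(x₁) + 2f(x₂) + ... + f(xₙ)]

x_0 = 1.7500, f(x_0) = 6.500000, coefficient = 1
x_1 = 2.5000, f(x_1) = 8.000000, coefficient = 2
x_2 = 3.2500, f(x_2) = 9.500000, coefficient = 1

I ≈ (0.750000/2) × 32.000000 = 12.000000
Exact value: 12.000000
Error: 0.000000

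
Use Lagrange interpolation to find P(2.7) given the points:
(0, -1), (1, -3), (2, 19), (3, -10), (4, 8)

Lagrange interpolation formula:
P(x) = Σ yᵢ × Lᵢ(x)
where Lᵢ(x) = Π_{j≠i} (x - xⱼ)/(xᵢ - xⱼ)

L_0(2.7) = (2.7 - 1)/(0 - 1) × (2.7 - 2)/(0 - 2) × (2.7 - 3)/(0 - 3) × (2.7 - 4)/(0 - 4) = 0.019337
L_1(2.7) = (2.7 - 0)/(1 - 0) × (2.7 - 2)/(1 - 2) × (2.7 - 3)/(1 - 3) × (2.7 - 4)/(1 - 4) = -0.122850
L_2(2.7) = (2.7 - 0)/(2 - 0) × (2.7 - 1)/(2 - 1) × (2.7 - 3)/(2 - 3) × (2.7 - 4)/(2 - 4) = 0.447525
L_3(2.7) = (2.7 - 0)/(3 - 0) × (2.7 - 1)/(3 - 1) × (2.7 - 2)/(3 - 2) × (2.7 - 4)/(3 - 4) = 0.696150
L_4(2.7) = (2.7 - 0)/(4 - 0) × (2.7 - 1)/(4 - 1) × (2.7 - 2)/(4 - 2) × (2.7 - 3)/(4 - 3) = -0.040162

P(2.7) = (-1)×L_0(2.7) + (-3)×L_1(2.7) + 19×L_2(2.7) + (-10)×L_3(2.7) + 8×L_4(2.7)
P(2.7) = 1.569387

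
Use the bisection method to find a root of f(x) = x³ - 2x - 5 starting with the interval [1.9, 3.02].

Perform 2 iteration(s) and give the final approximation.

f(x) = x³ - 2x - 5
Initial interval: [1.9, 3.02]

Iteration 1:
  c_1 = (1.900000 + 3.020000)/2 = 2.460000
  f(c_1) = f(2.460000) = 4.966936
  f(a) × f(c) < 0, new interval: [1.900000, 2.460000]
Iteration 2:
  c_2 = (1.900000 + 2.460000)/2 = 2.180000
  f(c_2) = f(2.180000) = 1.000232
  f(a) × f(c) < 0, new interval: [1.900000, 2.180000]

After 2 iteration(s), the approximation is c_2 = 2.180000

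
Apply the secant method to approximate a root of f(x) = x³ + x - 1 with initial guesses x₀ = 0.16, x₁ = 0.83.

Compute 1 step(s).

f(x) = x³ + x - 1
x₀ = 0.16, x₁ = 0.83

Secant formula: x_{n+1} = x_n - f(x_n)(x_n - x_{n-1})/(f(x_n) - f(x_{n-1}))

Iteration 1:
  f(0.160000) = -0.835904
  f(0.830000) = 0.401787
  x_2 = 0.830000 - 0.401787×(0.830000 - 0.160000)/(0.401787 - (-0.835904))
       = 0.612500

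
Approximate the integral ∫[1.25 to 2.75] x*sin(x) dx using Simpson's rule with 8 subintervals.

f(x) = x*sin(x)
a = 1.25, b = 2.75, n = 8
h = (b - a)/n = 0.187500

Simpson's rule: (h/3)[f(x₀) + 4f(x₁) + 2f(x₂) + ... + f(xₙ)]

x_0 = 1.2500, f(x_0) = 1.186231, coefficient = 1
x_1 = 1.4375, f(x_1) = 1.424748, coefficient = 4
x_2 = 1.6250, f(x_2) = 1.622613, coefficient = 2
x_3 = 1.8125, f(x_3) = 1.759814, coefficient = 4
x_4 = 2.0000, f(x_4) = 1.818595, coefficient = 2
x_5 = 2.1875, f(x_5) = 1.784539, coefficient = 4
x_6 = 2.3750, f(x_6) = 1.647502, coefficient = 2
x_7 = 2.5625, f(x_7) = 1.402366, coefficient = 4
x_8 = 2.7500, f(x_8) = 1.049568, coefficient = 1

I ≈ (0.187500/3) × 37.899086 = 2.368693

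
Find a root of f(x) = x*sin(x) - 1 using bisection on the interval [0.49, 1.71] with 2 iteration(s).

f(x) = x*sin(x) - 1
Initial interval: [0.49, 1.71]

Iteration 1:
  c_1 = (0.490000 + 1.710000)/2 = 1.100000
  f(c_1) = f(1.100000) = -0.019672
  f(a) × f(c) ≥ 0, new interval: [1.100000, 1.710000]
Iteration 2:
  c_2 = (1.100000 + 1.710000)/2 = 1.405000
  f(c_2) = f(1.405000) = 0.385734
  f(a) × f(c) < 0, new interval: [1.100000, 1.405000]

After 2 iteration(s), the approximation is c_2 = 1.405000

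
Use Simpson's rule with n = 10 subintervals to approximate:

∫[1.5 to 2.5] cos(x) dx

f(x) = cos(x)
a = 1.5, b = 2.5, n = 10
h = (b - a)/n = 0.100000

Simpson's rule: (h/3)[f(x₀) + 4f(x₁) + 2f(x₂) + ... + f(xₙ)]

x_0 = 1.5000, f(x_0) = 0.070737, coefficient = 1
x_1 = 1.6000, f(x_1) = -0.029200, coefficient = 4
x_2 = 1.7000, f(x_2) = -0.128844, coefficient = 2
x_3 = 1.8000, f(x_3) = -0.227202, coefficient = 4
x_4 = 1.9000, f(x_4) = -0.323290, coefficient = 2
x_5 = 2.0000, f(x_5) = -0.416147, coefficient = 4
x_6 = 2.1000, f(x_6) = -0.504846, coefficient = 2
x_7 = 2.2000, f(x_7) = -0.588501, coefficient = 4
x_8 = 2.3000, f(x_8) = -0.666276, coefficient = 2
x_9 = 2.4000, f(x_9) = -0.737394, coefficient = 4
x_10 = 2.5000, f(x_10) = -0.801144, coefficient = 1

I ≈ (0.100000/3) × -11.970692 = -0.399023
Exact value: -0.399023
Error: 0.000000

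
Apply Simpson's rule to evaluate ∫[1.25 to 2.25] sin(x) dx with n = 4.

f(x) = sin(x)
a = 1.25, b = 2.25, n = 4
h = (b - a)/n = 0.250000

Simpson's rule: (h/3)[f(x₀) + 4f(x₁) + 2f(x₂) + ... + f(xₙ)]

x_0 = 1.2500, f(x_0) = 0.948985, coefficient = 1
x_1 = 1.5000, f(x_1) = 0.997495, coefficient = 4
x_2 = 1.7500, f(x_2) = 0.983986, coefficient = 2
x_3 = 2.0000, f(x_3) = 0.909297, coefficient = 4
x_4 = 2.2500, f(x_4) = 0.778073, coefficient = 1

I ≈ (0.250000/3) × 11.322199 = 0.943517
Exact value: 0.943496
Error: 0.000021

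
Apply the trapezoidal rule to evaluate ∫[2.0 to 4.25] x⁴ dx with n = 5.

f(x) = x⁴
a = 2.0, b = 4.25, n = 5
h = (b - a)/n = 0.450000

Trapezoidal rule: (h/2)[f(x₀) + 2f(x₁) + 2f(x₂) + ... + f(xₙ)]

x_0 = 2.0000, f(x_0) = 16.000000, coefficient = 1
x_1 = 2.4500, f(x_1) = 36.030006, coefficient = 2
x_2 = 2.9000, f(x_2) = 70.728100, coefficient = 2
x_3 = 3.3500, f(x_3) = 125.944506, coefficient = 2
x_4 = 3.8000, f(x_4) = 208.513600, coefficient = 2
x_5 = 4.2500, f(x_5) = 326.253906, coefficient = 1

I ≈ (0.450000/2) × 1224.686331 = 275.554425
Exact value: 270.915820
Error: 4.638604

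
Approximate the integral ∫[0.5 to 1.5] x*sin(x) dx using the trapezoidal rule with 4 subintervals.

f(x) = x*sin(x)
a = 0.5, b = 1.5, n = 4
h = (b - a)/n = 0.250000

Trapezoidal rule: (h/2)[f(x₀) + 2f(x₁) + 2f(x₂) + ... + f(xₙ)]

x_0 = 0.5000, f(x_0) = 0.239713, coefficient = 1
x_1 = 0.7500, f(x_1) = 0.511229, coefficient = 2
x_2 = 1.0000, f(x_2) = 0.841471, coefficient = 2
x_3 = 1.2500, f(x_3) = 1.186231, coefficient = 2
x_4 = 1.5000, f(x_4) = 1.496242, coefficient = 1

I ≈ (0.250000/2) × 6.813817 = 0.851727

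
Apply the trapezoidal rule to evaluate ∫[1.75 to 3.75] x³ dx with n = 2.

f(x) = x³
a = 1.75, b = 3.75, n = 2
h = (b - a)/n = 1.000000

Trapezoidal rule: (h/2)[f(x₀) + 2f(x₁) + 2f(x₂) + ... + f(xₙ)]

x_0 = 1.7500, f(x_0) = 5.359375, coefficient = 1
x_1 = 2.7500, f(x_1) = 20.796875, coefficient = 2
x_2 = 3.7500, f(x_2) = 52.734375, coefficient = 1

I ≈ (1.000000/2) × 99.687500 = 49.843750
Exact value: 47.093750
Error: 2.750000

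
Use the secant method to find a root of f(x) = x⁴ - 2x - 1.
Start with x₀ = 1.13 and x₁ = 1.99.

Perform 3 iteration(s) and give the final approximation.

f(x) = x⁴ - 2x - 1
x₀ = 1.13, x₁ = 1.99

Secant formula: x_{n+1} = x_n - f(x_n)(x_n - x_{n-1})/(f(x_n) - f(x_{n-1}))

Iteration 1:
  f(1.130000) = -1.629526
  f(1.990000) = 10.702392
  x_2 = 1.990000 - 10.702392×(1.990000 - 1.130000)/(10.702392 - (-1.629526))
       = 1.243639
Iteration 2:
  f(1.990000) = 10.702392
  f(1.243639) = -1.095186
  x_3 = 1.243639 - (-1.095186)×(1.243639 - 1.990000)/(-1.095186 - 10.702392)
       = 1.312925
Iteration 3:
  f(1.243639) = -1.095186
  f(1.312925) = -0.654458
  x_4 = 1.312925 - (-0.654458)×(1.312925 - 1.243639)/(-0.654458 - (-1.095186))
       = 1.415811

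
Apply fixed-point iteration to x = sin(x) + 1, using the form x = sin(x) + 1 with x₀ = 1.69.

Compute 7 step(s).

Equation: x = sin(x) + 1
Fixed-point form: x = sin(x) + 1
x₀ = 1.69

x_1 = g(1.690000) = 1.992904
x_2 = g(1.992904) = 1.912228
x_3 = g(1.912228) = 1.942276
x_4 = g(1.942276) = 1.931791
x_5 = g(1.931791) = 1.935546
x_6 = g(1.935546) = 1.934213
x_7 = g(1.934213) = 1.934688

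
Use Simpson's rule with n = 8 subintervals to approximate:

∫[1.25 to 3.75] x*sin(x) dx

f(x) = x*sin(x)
a = 1.25, b = 3.75, n = 8
h = (b - a)/n = 0.312500

Simpson's rule: (h/3)[f(x₀) + 4f(x₁) + 2f(x₂) + ... + f(xₙ)]

x_0 = 1.2500, f(x_0) = 1.186231, coefficient = 1
x_1 = 1.5625, f(x_1) = 1.562446, coefficient = 4
x_2 = 1.8750, f(x_2) = 1.788911, coefficient = 2
x_3 = 2.1875, f(x_3) = 1.784539, coefficient = 4
x_4 = 2.5000, f(x_4) = 1.496180, coefficient = 2
x_5 = 2.8125, f(x_5) = 0.908956, coefficient = 4
x_6 = 3.1250, f(x_6) = 0.051850, coefficient = 2
x_7 = 3.4375, f(x_7) = -1.002402, coefficient = 4
x_8 = 3.7500, f(x_8) = -2.143355, coefficient = 1

I ≈ (0.312500/3) × 18.730916 = 1.951137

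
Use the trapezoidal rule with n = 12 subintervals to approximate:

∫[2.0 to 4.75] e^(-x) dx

f(x) = e^(-x)
a = 2.0, b = 4.75, n = 12
h = (b - a)/n = 0.229167

Trapezoidal rule: (h/2)[f(x₀) + 2f(x₁) + 2f(x₂) + ... + f(xₙ)]

x_0 = 2.0000, f(x_0) = 0.135335, coefficient = 1
x_1 = 2.2292, f(x_1) = 0.107618, coefficient = 2
x_2 = 2.4583, f(x_2) = 0.085577, coefficient = 2
x_3 = 2.6875, f(x_3) = 0.068051, coefficient = 2
x_4 = 2.9167, f(x_4) = 0.054114, coefficient = 2
x_5 = 3.1458, f(x_5) = 0.043031, coefficient = 2
x_6 = 3.3750, f(x_6) = 0.034218, coefficient = 2
x_7 = 3.6042, f(x_7) = 0.027210, coefficient = 2
x_8 = 3.8333, f(x_8) = 0.021637, coefficient = 2
x_9 = 4.0625, f(x_9) = 0.017206, coefficient = 2
x_10 = 4.2917, f(x_10) = 0.013682, coefficient = 2
x_11 = 4.5208, f(x_11) = 0.010880, coefficient = 2
x_12 = 4.7500, f(x_12) = 0.008652, coefficient = 1

I ≈ (0.229167/2) × 1.110437 = 0.127238
Exact value: 0.126684
Error: 0.000554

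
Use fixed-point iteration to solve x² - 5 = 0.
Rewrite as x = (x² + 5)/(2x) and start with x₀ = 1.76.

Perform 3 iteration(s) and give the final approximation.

Equation: x² - 5 = 0
Fixed-point form: x = (x² + 5)/(2x)
x₀ = 1.76

x_1 = g(1.760000) = 2.300455
x_2 = g(2.300455) = 2.236969
x_3 = g(2.236969) = 2.236068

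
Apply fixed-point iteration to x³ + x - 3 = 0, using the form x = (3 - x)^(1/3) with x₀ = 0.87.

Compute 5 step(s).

Equation: x³ + x - 3 = 0
Fixed-point form: x = (3 - x)^(1/3)
x₀ = 0.87

x_1 = g(0.870000) = 1.286648
x_2 = g(1.286648) = 1.196600
x_3 = g(1.196600) = 1.217206
x_4 = g(1.217206) = 1.212552
x_5 = g(1.212552) = 1.213606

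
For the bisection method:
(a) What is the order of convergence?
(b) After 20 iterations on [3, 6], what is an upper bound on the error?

(a) Bisection has linear (order 1) convergence; the error is halved each step.

(b) Error bound = (b-a)/2^n = (6 - 3)/2^{20}
    = 3/2^{20}

(a) 1 (linear); (b) error ≤ 2.86e-06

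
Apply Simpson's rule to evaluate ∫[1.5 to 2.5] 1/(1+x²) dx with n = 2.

f(x) = 1/(1+x²)
a = 1.5, b = 2.5, n = 2
h = (b - a)/n = 0.500000

Simpson's rule: (h/3)[f(x₀) + 4f(x₁) + 2f(x₂) + ... + f(xₙ)]

x_0 = 1.5000, f(x_0) = 0.307692, coefficient = 1
x_1 = 2.0000, f(x_1) = 0.200000, coefficient = 4
x_2 = 2.5000, f(x_2) = 0.137931, coefficient = 1

I ≈ (0.500000/3) × 1.245623 = 0.207604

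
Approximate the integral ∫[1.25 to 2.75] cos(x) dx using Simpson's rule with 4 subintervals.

f(x) = cos(x)
a = 1.25, b = 2.75, n = 4
h = (b - a)/n = 0.375000

Simpson's rule: (h/3)[f(x₀) + 4f(x₁) + 2f(x₂) + ... + f(xₙ)]

x_0 = 1.2500, f(x_0) = 0.315322, coefficient = 1
x_1 = 1.6250, f(x_1) = -0.054177, coefficient = 4
x_2 = 2.0000, f(x_2) = -0.416147, coefficient = 2
x_3 = 2.3750, f(x_3) = -0.720278, coefficient = 4
x_4 = 2.7500, f(x_4) = -0.924302, coefficient = 1

I ≈ (0.375000/3) × -4.539096 = -0.567387
Exact value: -0.567324
Error: 0.000063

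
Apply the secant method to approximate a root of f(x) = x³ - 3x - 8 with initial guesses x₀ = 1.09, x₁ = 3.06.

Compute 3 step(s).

f(x) = x³ - 3x - 8
x₀ = 1.09, x₁ = 3.06

Secant formula: x_{n+1} = x_n - f(x_n)(x_n - x_{n-1})/(f(x_n) - f(x_{n-1}))

Iteration 1:
  f(1.090000) = -9.974971
  f(3.060000) = 11.472616
  x_2 = 3.060000 - 11.472616×(3.060000 - 1.090000)/(11.472616 - (-9.974971))
       = 2.006219
Iteration 2:
  f(3.060000) = 11.472616
  f(2.006219) = -5.943794
  x_3 = 2.006219 - (-5.943794)×(2.006219 - 3.060000)/(-5.943794 - 11.472616)
       = 2.365849
Iteration 3:
  f(2.006219) = -5.943794
  f(2.365849) = -1.855321
  x_4 = 2.365849 - (-1.855321)×(2.365849 - 2.006219)/(-1.855321 - (-5.943794))
       = 2.529046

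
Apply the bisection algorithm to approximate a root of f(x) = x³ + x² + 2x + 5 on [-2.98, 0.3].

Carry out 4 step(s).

f(x) = x³ + x² + 2x + 5
Initial interval: [-2.98, 0.3]

Iteration 1:
  c_1 = (-2.980000 + 0.300000)/2 = -1.340000
  f(c_1) = f(-1.340000) = 1.709496
  f(a) × f(c) < 0, new interval: [-2.980000, -1.340000]
Iteration 2:
  c_2 = (-2.980000 + (-1.340000))/2 = -2.160000
  f(c_2) = f(-2.160000) = -4.732096
  f(a) × f(c) ≥ 0, new interval: [-2.160000, -1.340000]
Iteration 3:
  c_3 = (-2.160000 + (-1.340000))/2 = -1.750000
  f(c_3) = f(-1.750000) = -0.796875
  f(a) × f(c) ≥ 0, new interval: [-1.750000, -1.340000]
Iteration 4:
  c_4 = (-1.750000 + (-1.340000))/2 = -1.545000
  f(c_4) = f(-1.545000) = 0.609071
  f(a) × f(c) < 0, new interval: [-1.750000, -1.545000]

After 4 iteration(s), the approximation is c_4 = -1.545000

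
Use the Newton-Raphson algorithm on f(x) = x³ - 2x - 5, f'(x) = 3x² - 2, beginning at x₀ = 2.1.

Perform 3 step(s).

f(x) = x³ - 2x - 5
f'(x) = 3x² - 2
x₀ = 2.1

Newton-Raphson formula: x_{n+1} = x_n - f(x_n)/f'(x_n)

Iteration 1:
  f(2.100000) = 0.061000
  f'(2.100000) = 11.230000
  x_1 = 2.100000 - 0.061000/11.230000 = 2.094568
Iteration 2:
  f(2.094568) = 0.000186
  f'(2.094568) = 11.161647
  x_2 = 2.094568 - 0.000186/11.161647 = 2.094551
Iteration 3:
  f(2.094551) = 0.000000
  f'(2.094551) = 11.161438
  x_3 = 2.094551 - 0.000000/11.161438 = 2.094551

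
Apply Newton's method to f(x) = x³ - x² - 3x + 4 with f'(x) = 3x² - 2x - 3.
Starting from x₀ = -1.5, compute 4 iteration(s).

f(x) = x³ - x² - 3x + 4
f'(x) = 3x² - 2x - 3
x₀ = -1.5

Newton-Raphson formula: x_{n+1} = x_n - f(x_n)/f'(x_n)

Iteration 1:
  f(-1.500000) = 2.875000
  f'(-1.500000) = 6.750000
  x_1 = -1.500000 - 2.875000/6.750000 = -1.925926
Iteration 2:
  f(-1.925926) = -1.075039
  f'(-1.925926) = 11.979424
  x_2 = -1.925926 - (-1.075039)/11.979424 = -1.836185
Iteration 3:
  f(-1.836185) = -0.053861
  f'(-1.836185) = 10.787102
  x_3 = -1.836185 - (-0.053861)/10.787102 = -1.831192
Iteration 4:
  f(-1.831192) = -0.000162
  f'(-1.831192) = 10.722181
  x_4 = -1.831192 - (-0.000162)/10.722181 = -1.831177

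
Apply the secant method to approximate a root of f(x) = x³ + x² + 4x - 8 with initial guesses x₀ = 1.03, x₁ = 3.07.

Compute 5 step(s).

f(x) = x³ + x² + 4x - 8
x₀ = 1.03, x₁ = 3.07

Secant formula: x_{n+1} = x_n - f(x_n)(x_n - x_{n-1})/(f(x_n) - f(x_{n-1}))

Iteration 1:
  f(1.030000) = -1.726373
  f(3.070000) = 42.639343
  x_2 = 3.070000 - 42.639343×(3.070000 - 1.030000)/(42.639343 - (-1.726373))
       = 1.109381
Iteration 2:
  f(3.070000) = 42.639343
  f(1.109381) = -0.966404
  x_3 = 1.109381 - (-0.966404)×(1.109381 - 3.070000)/(-0.966404 - 42.639343)
       = 1.152833
Iteration 3:
  f(1.109381) = -0.966404
  f(1.152833) = -0.527502
  x_4 = 1.152833 - (-0.527502)×(1.152833 - 1.109381)/(-0.527502 - (-0.966404))
       = 1.205056
Iteration 4:
  f(1.152833) = -0.527502
  f(1.205056) = 0.022321
  x_5 = 1.205056 - 0.022321×(1.205056 - 1.152833)/(0.022321 - (-0.527502))
       = 1.202936
Iteration 5:
  f(1.205056) = 0.022321
  f(1.202936) = -0.000484
  x_6 = 1.202936 - (-0.000484)×(1.202936 - 1.205056)/(-0.000484 - 0.022321)
       = 1.202981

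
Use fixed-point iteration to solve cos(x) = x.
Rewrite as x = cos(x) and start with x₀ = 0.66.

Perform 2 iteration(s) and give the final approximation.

Equation: cos(x) = x
Fixed-point form: x = cos(x)
x₀ = 0.66

x_1 = g(0.660000) = 0.789992
x_2 = g(0.789992) = 0.703851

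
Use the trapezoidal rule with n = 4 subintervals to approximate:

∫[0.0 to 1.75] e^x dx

f(x) = e^x
a = 0.0, b = 1.75, n = 4
h = (b - a)/n = 0.437500

Trapezoidal rule: (h/2)[f(x₀) + 2f(x₁) + 2f(x₂) + ... + f(xₙ)]

x_0 = 0.0000, f(x_0) = 1.000000, coefficient = 1
x_1 = 0.4375, f(x_1) = 1.548830, coefficient = 2
x_2 = 0.8750, f(x_2) = 2.398875, coefficient = 2
x_3 = 1.3125, f(x_3) = 3.715451, coefficient = 2
x_4 = 1.7500, f(x_4) = 5.754603, coefficient = 1

I ≈ (0.437500/2) × 22.080915 = 4.830200
Exact value: 4.754603
Error: 0.075598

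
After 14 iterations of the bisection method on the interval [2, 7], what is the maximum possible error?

Bisection error bound: |error| ≤ (b-a)/2^n
|error| ≤ (7 - 2)/2^14 = 5/2^14
|error| ≤ 0.0003051758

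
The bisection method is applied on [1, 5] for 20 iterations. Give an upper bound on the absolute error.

Bisection error bound: |error| ≤ (b-a)/2^n
|error| ≤ (5 - 1)/2^20 = 4/2^20
|error| ≤ 0.0000038147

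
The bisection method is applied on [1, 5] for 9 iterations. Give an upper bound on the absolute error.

Bisection error bound: |error| ≤ (b-a)/2^n
|error| ≤ (5 - 1)/2^9 = 4/2^9
|error| ≤ 0.0078125000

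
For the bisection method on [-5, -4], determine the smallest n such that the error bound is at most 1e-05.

We need (b-a)/2^n ≤ 1e-05
(-4 - (-5))/2^n ≤ 1e-05
1/2^n ≤ 1e-05
2^n ≥ 100000
n ≥ log₂(100000) = 16.61
n ≥ 17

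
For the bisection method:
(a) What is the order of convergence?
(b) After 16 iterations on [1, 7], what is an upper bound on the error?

(a) Bisection has linear (order 1) convergence; the error is halved each step.

(b) Error bound = (b-a)/2^n = (7 - 1)/2^{16}
    = 6/2^{16}

(a) 1 (linear); (b) error ≤ 9.16e-05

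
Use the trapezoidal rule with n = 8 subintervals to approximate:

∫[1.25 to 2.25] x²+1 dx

f(x) = x²+1
a = 1.25, b = 2.25, n = 8
h = (b - a)/n = 0.125000

Trapezoidal rule: (h/2)[f(x₀) + 2f(x₁) + 2f(x₂) + ... + f(xₙ)]

x_0 = 1.2500, f(x_0) = 2.562500, coefficient = 1
x_1 = 1.3750, f(x_1) = 2.890625, coefficient = 2
x_2 = 1.5000, f(x_2) = 3.250000, coefficient = 2
x_3 = 1.6250, f(x_3) = 3.640625, coefficient = 2
x_4 = 1.7500, f(x_4) = 4.062500, coefficient = 2
x_5 = 1.8750, f(x_5) = 4.515625, coefficient = 2
x_6 = 2.0000, f(x_6) = 5.000000, coefficient = 2
x_7 = 2.1250, f(x_7) = 5.515625, coefficient = 2
x_8 = 2.2500, f(x_8) = 6.062500, coefficient = 1

I ≈ (0.125000/2) × 66.375000 = 4.148438
Exact value: 4.145833
Error: 0.002604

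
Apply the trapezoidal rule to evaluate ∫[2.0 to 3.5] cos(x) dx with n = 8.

f(x) = cos(x)
a = 2.0, b = 3.5, n = 8
h = (b - a)/n = 0.187500

Trapezoidal rule: (h/2)[f(x₀) + 2f(x₁) + 2f(x₂) + ... + f(xₙ)]

x_0 = 2.0000, f(x_0) = -0.416147, coefficient = 1
x_1 = 2.1875, f(x_1) = -0.578349, coefficient = 2
x_2 = 2.3750, f(x_2) = -0.720278, coefficient = 2
x_3 = 2.5625, f(x_3) = -0.836960, coefficient = 2
x_4 = 2.7500, f(x_4) = -0.924302, coefficient = 2
x_5 = 2.9375, f(x_5) = -0.979245, coefficient = 2
x_6 = 3.1250, f(x_6) = -0.999862, coefficient = 2
x_7 = 3.3125, f(x_7) = -0.985431, coefficient = 2
x_8 = 3.5000, f(x_8) = -0.936457, coefficient = 1

I ≈ (0.187500/2) × -13.401460 = -1.256387
Exact value: -1.260081
Error: 0.003694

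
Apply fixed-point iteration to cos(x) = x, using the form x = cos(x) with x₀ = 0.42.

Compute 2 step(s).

Equation: cos(x) = x
Fixed-point form: x = cos(x)
x₀ = 0.42

x_1 = g(0.420000) = 0.913089
x_2 = g(0.913089) = 0.611304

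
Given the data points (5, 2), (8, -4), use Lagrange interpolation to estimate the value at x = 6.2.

Lagrange interpolation formula:
P(x) = Σ yᵢ × Lᵢ(x)
where Lᵢ(x) = Π_{j≠i} (x - xⱼ)/(xᵢ - xⱼ)

L_0(6.2) = (6.2 - 8)/(5 - 8) = 0.600000
L_1(6.2) = (6.2 - 5)/(8 - 5) = 0.400000

P(6.2) = 2×L_0(6.2) + (-4)×L_1(6.2)
P(6.2) = -0.400000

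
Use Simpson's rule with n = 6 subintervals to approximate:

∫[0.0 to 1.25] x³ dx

f(x) = x³
a = 0.0, b = 1.25, n = 6
h = (b - a)/n = 0.208333

Simpson's rule: (h/3)[f(x₀) + 4f(x₁) + 2f(x₂) + ... + f(xₙ)]

x_0 = 0.0000, f(x_0) = 0.000000, coefficient = 1
x_1 = 0.2083, f(x_1) = 0.009042, coefficient = 4
x_2 = 0.4167, f(x_2) = 0.072338, coefficient = 2
x_3 = 0.6250, f(x_3) = 0.244141, coefficient = 4
x_4 = 0.8333, f(x_4) = 0.578704, coefficient = 2
x_5 = 1.0417, f(x_5) = 1.130281, coefficient = 4
x_6 = 1.2500, f(x_6) = 1.953125, coefficient = 1

I ≈ (0.208333/3) × 8.789062 = 0.610352
Exact value: 0.610352
Error: 0.000000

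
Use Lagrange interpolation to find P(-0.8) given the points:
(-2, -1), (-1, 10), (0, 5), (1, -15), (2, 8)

Lagrange interpolation formula:
P(x) = Σ yᵢ × Lᵢ(x)
where Lᵢ(x) = Π_{j≠i} (x - xⱼ)/(xᵢ - xⱼ)

L_0(-0.8) = (-0.8 - (-1))/(-2 - (-1)) × (-0.8 - 0)/(-2 - 0) × (-0.8 - 1)/(-2 - 1) × (-0.8 - 2)/(-2 - 2) = -0.033600
L_1(-0.8) = (-0.8 - (-2))/(-1 - (-2)) × (-0.8 - 0)/(-1 - 0) × (-0.8 - 1)/(-1 - 1) × (-0.8 - 2)/(-1 - 2) = 0.806400
L_2(-0.8) = (-0.8 - (-2))/(0 - (-2)) × (-0.8 - (-1))/(0 - (-1)) × (-0.8 - 1)/(0 - 1) × (-0.8 - 2)/(0 - 2) = 0.302400
L_3(-0.8) = (-0.8 - (-2))/(1 - (-2)) × (-0.8 - (-1))/(1 - (-1)) × (-0.8 - 0)/(1 - 0) × (-0.8 - 2)/(1 - 2) = -0.089600
L_4(-0.8) = (-0.8 - (-2))/(2 - (-2)) × (-0.8 - (-1))/(2 - (-1)) × (-0.8 - 0)/(2 - 0) × (-0.8 - 1)/(2 - 1) = 0.014400

P(-0.8) = (-1)×L_0(-0.8) + 10×L_1(-0.8) + 5×L_2(-0.8) + (-15)×L_3(-0.8) + 8×L_4(-0.8)
P(-0.8) = 11.068800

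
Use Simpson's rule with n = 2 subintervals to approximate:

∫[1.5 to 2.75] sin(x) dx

f(x) = sin(x)
a = 1.5, b = 2.75, n = 2
h = (b - a)/n = 0.625000

Simpson's rule: (h/3)[f(x₀) + 4f(x₁) + 2f(x₂) + ... + f(xₙ)]

x_0 = 1.5000, f(x_0) = 0.997495, coefficient = 1
x_1 = 2.1250, f(x_1) = 0.850320, coefficient = 4
x_2 = 2.7500, f(x_2) = 0.381661, coefficient = 1

I ≈ (0.625000/3) × 4.780435 = 0.995924
Exact value: 0.995040
Error: 0.000884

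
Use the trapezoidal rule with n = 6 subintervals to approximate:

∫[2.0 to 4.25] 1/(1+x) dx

f(x) = 1/(1+x)
a = 2.0, b = 4.25, n = 6
h = (b - a)/n = 0.375000

Trapezoidal rule: (h/2)[f(x₀) + 2f(x₁) + 2f(x₂) + ... + f(xₙ)]

x_0 = 2.0000, f(x_0) = 0.333333, coefficient = 1
x_1 = 2.3750, f(x_1) = 0.296296, coefficient = 2
x_2 = 2.7500, f(x_2) = 0.266667, coefficient = 2
x_3 = 3.1250, f(x_3) = 0.242424, coefficient = 2
x_4 = 3.5000, f(x_4) = 0.222222, coefficient = 2
x_5 = 3.8750, f(x_5) = 0.205128, coefficient = 2
x_6 = 4.2500, f(x_6) = 0.190476, coefficient = 1

I ≈ (0.375000/2) × 2.989285 = 0.560491
Exact value: 0.559616
Error: 0.000875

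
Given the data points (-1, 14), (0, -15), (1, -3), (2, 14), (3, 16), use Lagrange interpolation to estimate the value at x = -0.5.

Lagrange interpolation formula:
P(x) = Σ yᵢ × Lᵢ(x)
where Lᵢ(x) = Π_{j≠i} (x - xⱼ)/(xᵢ - xⱼ)

L_0(-0.5) = (-0.5 - 0)/(-1 - 0) × (-0.5 - 1)/(-1 - 1) × (-0.5 - 2)/(-1 - 2) × (-0.5 - 3)/(-1 - 3) = 0.273438
L_1(-0.5) = (-0.5 - (-1))/(0 - (-1)) × (-0.5 - 1)/(0 - 1) × (-0.5 - 2)/(0 - 2) × (-0.5 - 3)/(0 - 3) = 1.093750
L_2(-0.5) = (-0.5 - (-1))/(1 - (-1)) × (-0.5 - 0)/(1 - 0) × (-0.5 - 2)/(1 - 2) × (-0.5 - 3)/(1 - 3) = -0.546875
L_3(-0.5) = (-0.5 - (-1))/(2 - (-1)) × (-0.5 - 0)/(2 - 0) × (-0.5 - 1)/(2 - 1) × (-0.5 - 3)/(2 - 3) = 0.218750
L_4(-0.5) = (-0.5 - (-1))/(3 - (-1)) × (-0.5 - 0)/(3 - 0) × (-0.5 - 1)/(3 - 1) × (-0.5 - 2)/(3 - 2) = -0.039062

P(-0.5) = 14×L_0(-0.5) + (-15)×L_1(-0.5) + (-3)×L_2(-0.5) + 14×L_3(-0.5) + 16×L_4(-0.5)
P(-0.5) = -8.500000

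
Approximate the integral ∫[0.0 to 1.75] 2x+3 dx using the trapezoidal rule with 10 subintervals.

f(x) = 2x+3
a = 0.0, b = 1.75, n = 10
h = (b - a)/n = 0.175000

Trapezoidal rule: (h/2)[f(x₀) + 2f(x₁) + 2f(x₂) + ... + f(xₙ)]

x_0 = 0.0000, f(x_0) = 3.000000, coefficient = 1
x_1 = 0.1750, f(x_1) = 3.350000, coefficient = 2
x_2 = 0.3500, f(x_2) = 3.700000, coefficient = 2
x_3 = 0.5250, f(x_3) = 4.050000, coefficient = 2
x_4 = 0.7000, f(x_4) = 4.400000, coefficient = 2
x_5 = 0.8750, f(x_5) = 4.750000, coefficient = 2
x_6 = 1.0500, f(x_6) = 5.100000, coefficient = 2
x_7 = 1.2250, f(x_7) = 5.450000, coefficient = 2
x_8 = 1.4000, f(x_8) = 5.800000, coefficient = 2
x_9 = 1.5750, f(x_9) = 6.150000, coefficient = 2
x_10 = 1.7500, f(x_10) = 6.500000, coefficient = 1

I ≈ (0.175000/2) × 95.000000 = 8.312500
Exact value: 8.312500
Error: 0.000000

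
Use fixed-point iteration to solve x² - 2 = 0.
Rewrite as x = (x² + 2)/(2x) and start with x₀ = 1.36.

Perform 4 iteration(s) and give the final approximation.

Equation: x² - 2 = 0
Fixed-point form: x = (x² + 2)/(2x)
x₀ = 1.36

x_1 = g(1.360000) = 1.415294
x_2 = g(1.415294) = 1.414214
x_3 = g(1.414214) = 1.414214
x_4 = g(1.414214) = 1.414214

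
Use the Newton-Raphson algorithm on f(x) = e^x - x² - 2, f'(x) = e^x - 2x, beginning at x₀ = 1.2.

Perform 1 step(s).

f(x) = e^x - x² - 2
f'(x) = e^x - 2x
x₀ = 1.2

Newton-Raphson formula: x_{n+1} = x_n - f(x_n)/f'(x_n)

Iteration 1:
  f(1.200000) = -0.119883
  f'(1.200000) = 0.920117
  x_1 = 1.200000 - (-0.119883)/0.920117 = 1.330291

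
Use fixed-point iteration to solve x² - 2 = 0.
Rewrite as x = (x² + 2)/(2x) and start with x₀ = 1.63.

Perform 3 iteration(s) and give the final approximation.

Equation: x² - 2 = 0
Fixed-point form: x = (x² + 2)/(2x)
x₀ = 1.63

x_1 = g(1.630000) = 1.428497
x_2 = g(1.428497) = 1.414285
x_3 = g(1.414285) = 1.414214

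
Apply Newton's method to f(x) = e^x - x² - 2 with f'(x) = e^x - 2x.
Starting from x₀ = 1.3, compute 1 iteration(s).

f(x) = e^x - x² - 2
f'(x) = e^x - 2x
x₀ = 1.3

Newton-Raphson formula: x_{n+1} = x_n - f(x_n)/f'(x_n)

Iteration 1:
  f(1.300000) = -0.020703
  f'(1.300000) = 1.069297
  x_1 = 1.300000 - (-0.020703)/1.069297 = 1.319362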